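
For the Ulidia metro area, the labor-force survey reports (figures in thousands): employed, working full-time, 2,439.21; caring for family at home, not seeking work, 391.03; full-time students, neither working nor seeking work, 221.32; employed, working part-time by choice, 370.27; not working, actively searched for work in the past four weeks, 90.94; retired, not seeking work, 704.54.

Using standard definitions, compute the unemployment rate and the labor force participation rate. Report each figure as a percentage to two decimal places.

Unemployment rate ≈ 3.14%; labor force participation rate ≈ 68.77%.

Employed = 2,439.21 + 370.27 = 2,809.48 thousand.
Unemployed = 90.94 thousand.
Labor force = 2,809.48 + 90.94 = 2,900.42 thousand.
Not in labor force = 391.03 + 221.32 + 704.54 = 1,316.89 thousand (those not working and not actively searching are outside the labor force).
Civilian working-age population = 2,900.42 + 1,316.89 = 4,217.31 thousand.
Unemployment rate = 90.94 / 2,900.42 = 3.14%.
Labor force participation rate = 2,900.42 / 4,217.31 = 68.77%.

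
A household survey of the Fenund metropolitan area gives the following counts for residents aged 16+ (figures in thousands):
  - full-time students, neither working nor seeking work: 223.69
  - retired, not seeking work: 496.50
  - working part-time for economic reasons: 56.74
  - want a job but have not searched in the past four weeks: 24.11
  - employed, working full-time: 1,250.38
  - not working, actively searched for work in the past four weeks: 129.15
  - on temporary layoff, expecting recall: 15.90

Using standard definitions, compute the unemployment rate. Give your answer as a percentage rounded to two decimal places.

Employed = 56.74 + 1,250.38 = 1,307.12 thousand (anyone who worked, including part-time for economic reasons, counts as employed).
Unemployed = 129.15 + 15.90 = 145.05 thousand (jobless and actively searching, or on temporary layoff).
Labor force = 1,307.12 + 145.05 = 1,452.17 thousand.
Unemployment rate = 145.05 / 1,452.17 = 9.99%.

Unemployment rate ≈ 9.99%.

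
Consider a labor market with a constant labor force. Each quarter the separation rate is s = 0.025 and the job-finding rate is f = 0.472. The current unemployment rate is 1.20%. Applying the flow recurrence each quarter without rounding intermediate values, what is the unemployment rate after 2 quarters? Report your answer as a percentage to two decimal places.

With a fixed labor force, u_{t+1} = u_t + s·(1−u_t) − f·u_t = u_t·(1−s−f) + s.
Here 1−s−f = 0.503 and s = 0.025.
u_1 = 0.012000 × 0.503 + 0.025 = 0.031036.
u_2 = 0.031036 × 0.503 + 0.025 = 0.040611.

Unemployment rate after two quarters ≈ 4.06%.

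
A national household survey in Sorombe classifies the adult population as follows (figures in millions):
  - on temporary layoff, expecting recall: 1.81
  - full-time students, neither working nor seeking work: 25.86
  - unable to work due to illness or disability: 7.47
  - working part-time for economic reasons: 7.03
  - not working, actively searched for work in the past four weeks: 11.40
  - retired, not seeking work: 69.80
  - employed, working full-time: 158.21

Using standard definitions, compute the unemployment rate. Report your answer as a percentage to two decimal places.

Employed = 7.03 + 158.21 = 165.24 million (anyone who worked, including part-time for economic reasons, counts as employed).
Unemployed = 1.81 + 11.40 = 13.21 million (jobless and actively searching, or on temporary layoff).
Labor force = 165.24 + 13.21 = 178.45 million.
Unemployment rate = 13.21 / 178.45 = 7.40%.

Unemployment rate ≈ 7.40%.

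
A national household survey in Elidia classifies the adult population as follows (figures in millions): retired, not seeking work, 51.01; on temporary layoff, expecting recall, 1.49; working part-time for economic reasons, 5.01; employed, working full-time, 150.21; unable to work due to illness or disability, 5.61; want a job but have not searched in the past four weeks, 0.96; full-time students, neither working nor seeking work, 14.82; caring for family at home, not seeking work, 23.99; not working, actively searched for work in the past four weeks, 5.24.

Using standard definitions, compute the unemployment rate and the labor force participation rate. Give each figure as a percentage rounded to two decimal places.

Unemployment rate ≈ 4.16%; labor force participation rate ≈ 62.69%.

Employed = 5.01 + 150.21 = 155.22 million (anyone who worked, including part-time for economic reasons, counts as employed).
Unemployed = 1.49 + 5.24 = 6.73 million (jobless and actively searching, or on temporary layoff).
Labor force = 155.22 + 6.73 = 161.95 million.
Not in labor force = 51.01 + 5.61 + 0.96 + 14.82 + 23.99 = 96.39 million (those not working and not actively searching are outside the labor force — including those who want a job but have given up searching).
Civilian working-age population = 161.95 + 96.39 = 258.34 million.
Unemployment rate = 6.73 / 161.95 = 4.16%.
Labor force participation rate = 161.95 / 258.34 = 62.69%.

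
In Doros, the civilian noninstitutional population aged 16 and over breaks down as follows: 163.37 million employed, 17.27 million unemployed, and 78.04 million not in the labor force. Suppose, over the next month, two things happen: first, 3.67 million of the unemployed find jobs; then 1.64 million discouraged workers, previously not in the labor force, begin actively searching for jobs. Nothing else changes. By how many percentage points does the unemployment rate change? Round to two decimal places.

The unemployment rate changes by −1.20 percentage points.

Initially, labor force = 163.37 + 17.27 = 180.64 million, so u = 17.27/180.64 = 9.56%.
After the first change, unemployed falls and employed rises by 3.67; labor force unchanged → E = 167.04, U = 13.60, labor force = 180.64 million.
After the second change, unemployed and labor force both rise by 1.64 → E = 167.04, U = 15.24, labor force = 182.28 million.
New unemployment rate = 15.24 / 182.28 = 8.36%.
Change = 8.36% − 9.56% = −1.20 percentage points.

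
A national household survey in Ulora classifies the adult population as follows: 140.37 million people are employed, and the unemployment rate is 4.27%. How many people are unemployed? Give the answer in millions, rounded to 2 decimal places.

Let U be the number unemployed. The labor force is E + U, and U/(E+U) = 0.0427.
So U = 0.0427 × 140.37 / (1 − 0.0427) = 5.9938 / 0.9573 ≈ 6.26 million.

About 6.26 million are unemployed.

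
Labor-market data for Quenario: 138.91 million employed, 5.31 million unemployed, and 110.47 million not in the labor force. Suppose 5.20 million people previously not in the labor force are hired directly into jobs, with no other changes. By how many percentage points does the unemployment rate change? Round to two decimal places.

The unemployment rate changes by −0.13 percentage points.

Initially, labor force = 138.91 + 5.31 = 144.22 million, so u = 5.31/144.22 = 3.68%.
After the change, employed and labor force both rise by 5.20; unemployed unchanged → E = 144.11, U = 5.31, labor force = 149.42 million.
New unemployment rate = 5.31 / 149.42 = 3.55%.
Change = 3.55% − 3.68% = −0.13 percentage points.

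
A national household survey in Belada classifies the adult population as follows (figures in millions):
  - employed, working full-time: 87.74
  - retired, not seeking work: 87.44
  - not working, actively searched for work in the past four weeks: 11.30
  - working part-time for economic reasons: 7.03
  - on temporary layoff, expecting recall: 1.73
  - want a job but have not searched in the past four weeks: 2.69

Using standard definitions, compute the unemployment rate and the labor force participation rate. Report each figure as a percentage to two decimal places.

Unemployment rate ≈ 12.09%; labor force participation rate ≈ 54.46%.

Employed = 87.74 + 7.03 = 94.77 million (anyone who worked, including part-time for economic reasons, counts as employed).
Unemployed = 11.30 + 1.73 = 13.03 million (jobless and actively searching, or on temporary layoff).
Labor force = 94.77 + 13.03 = 107.80 million.
Not in labor force = 87.44 + 2.69 = 90.13 million (those not working and not actively searching are outside the labor force — including those who want a job but have given up searching).
Civilian working-age population = 107.80 + 90.13 = 197.93 million.
Unemployment rate = 13.03 / 107.80 = 12.09%.
Labor force participation rate = 107.80 / 197.93 = 54.46%.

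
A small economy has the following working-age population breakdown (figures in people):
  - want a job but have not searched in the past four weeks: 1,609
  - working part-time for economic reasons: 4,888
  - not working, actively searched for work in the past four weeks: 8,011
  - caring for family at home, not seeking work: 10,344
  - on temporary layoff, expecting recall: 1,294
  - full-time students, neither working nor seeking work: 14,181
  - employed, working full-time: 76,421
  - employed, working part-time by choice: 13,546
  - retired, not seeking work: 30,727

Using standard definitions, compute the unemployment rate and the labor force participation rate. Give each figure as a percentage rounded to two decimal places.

Unemployment rate ≈ 8.93%; labor force participation rate ≈ 64.69%.

Employed = 4,888 + 76,421 + 13,546 = 94,855 (anyone who worked, including part-time for economic reasons, counts as employed).
Unemployed = 8,011 + 1,294 = 9,305 (jobless and actively searching, or on temporary layoff).
Labor force = 94,855 + 9,305 = 104,160.
Not in labor force = 1,609 + 10,344 + 14,181 + 30,727 = 56,861 (those not working and not actively searching are outside the labor force — including those who want a job but have given up searching).
Civilian working-age population = 104,160 + 56,861 = 161,021.
Unemployment rate = 9,305 / 104,160 = 8.93%.
Labor force participation rate = 104,160 / 161,021 = 64.69%.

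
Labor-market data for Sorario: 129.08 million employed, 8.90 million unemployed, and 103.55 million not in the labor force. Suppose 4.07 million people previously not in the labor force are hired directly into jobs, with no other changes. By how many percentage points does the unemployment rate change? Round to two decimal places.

Initially, labor force = 129.08 + 8.90 = 137.98 million, so u = 8.90/137.98 = 6.45%.
After the change, employed and labor force both rise by 4.07; unemployed unchanged → E = 133.15, U = 8.90, labor force = 142.05 million.
New unemployment rate = 8.90 / 142.05 = 6.27%.
Change = 6.27% − 6.45% = −0.18 percentage points.

The unemployment rate changes by −0.18 percentage points.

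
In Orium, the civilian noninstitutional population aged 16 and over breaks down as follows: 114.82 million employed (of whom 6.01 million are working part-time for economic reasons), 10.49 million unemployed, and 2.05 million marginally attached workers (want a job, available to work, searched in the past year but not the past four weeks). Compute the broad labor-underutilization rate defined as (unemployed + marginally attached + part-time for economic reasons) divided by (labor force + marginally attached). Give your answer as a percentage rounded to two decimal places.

Broad underutilization rate ≈ 14.57%.

Labor force = 114.82 + 10.49 = 125.31 million.
Numerator = 10.49 + 2.05 + 6.01 = 18.55 million.
Denominator = 125.31 + 2.05 = 127.36 million.
Broad rate = 18.55 / 127.36 = 14.57%.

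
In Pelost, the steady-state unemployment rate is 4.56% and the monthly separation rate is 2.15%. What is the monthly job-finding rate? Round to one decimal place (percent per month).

From u* = s/(s+f): f = s·(1−u)/u.
f = 2.15 × (1 − 0.0456) / 0.0456 = 2.0520 / 0.0456 ≈ 45.0% per month.

Job-finding rate ≈ 45.0% per month.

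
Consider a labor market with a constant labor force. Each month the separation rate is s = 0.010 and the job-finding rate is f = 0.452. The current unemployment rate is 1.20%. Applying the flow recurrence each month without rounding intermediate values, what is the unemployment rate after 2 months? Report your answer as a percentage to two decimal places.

Unemployment rate after two months ≈ 1.89%.

With a fixed labor force, u_{t+1} = u_t + s·(1−u_t) − f·u_t = u_t·(1−s−f) + s.
Here 1−s−f = 0.538 and s = 0.010.
u_1 = 0.012000 × 0.538 + 0.010 = 0.016456.
u_2 = 0.016456 × 0.538 + 0.010 = 0.018853.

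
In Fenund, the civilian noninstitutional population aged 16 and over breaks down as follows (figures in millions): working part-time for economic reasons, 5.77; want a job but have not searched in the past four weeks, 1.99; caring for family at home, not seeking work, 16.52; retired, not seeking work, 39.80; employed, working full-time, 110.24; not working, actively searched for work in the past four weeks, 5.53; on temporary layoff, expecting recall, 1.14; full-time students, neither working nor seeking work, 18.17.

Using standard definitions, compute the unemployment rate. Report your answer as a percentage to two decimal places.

Employed = 5.77 + 110.24 = 116.01 million (anyone who worked, including part-time for economic reasons, counts as employed).
Unemployed = 5.53 + 1.14 = 6.67 million (jobless and actively searching, or on temporary layoff).
Labor force = 116.01 + 6.67 = 122.68 million.
Unemployment rate = 6.67 / 122.68 = 5.44%.

Unemployment rate ≈ 5.44%.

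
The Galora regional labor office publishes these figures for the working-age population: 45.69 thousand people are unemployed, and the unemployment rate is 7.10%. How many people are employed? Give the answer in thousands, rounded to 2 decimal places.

Labor force = U / u = 45.69 / 0.0710 ≈ 643.52 thousand.
Employed = labor force − unemployed = 643.52 − 45.69 = 597.83 thousand.

About 597.83 thousand are employed.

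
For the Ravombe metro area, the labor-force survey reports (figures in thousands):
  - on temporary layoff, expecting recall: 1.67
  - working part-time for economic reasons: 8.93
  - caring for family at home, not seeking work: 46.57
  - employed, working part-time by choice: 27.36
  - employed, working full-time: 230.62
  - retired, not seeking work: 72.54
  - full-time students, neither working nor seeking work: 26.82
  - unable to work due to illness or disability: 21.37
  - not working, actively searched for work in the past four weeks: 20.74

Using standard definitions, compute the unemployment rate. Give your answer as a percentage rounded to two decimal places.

Employed = 8.93 + 27.36 + 230.62 = 266.91 thousand (anyone who worked, including part-time for economic reasons, counts as employed).
Unemployed = 1.67 + 20.74 = 22.41 thousand (jobless and actively searching, or on temporary layoff).
Labor force = 266.91 + 22.41 = 289.32 thousand.
Unemployment rate = 22.41 / 289.32 = 7.75%.

Unemployment rate ≈ 7.75%.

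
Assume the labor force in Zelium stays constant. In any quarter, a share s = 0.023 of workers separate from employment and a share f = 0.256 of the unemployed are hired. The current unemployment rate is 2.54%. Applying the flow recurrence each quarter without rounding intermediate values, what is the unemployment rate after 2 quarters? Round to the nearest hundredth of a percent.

With a fixed labor force, u_{t+1} = u_t + s·(1−u_t) − f·u_t = u_t·(1−s−f) + s.
Here 1−s−f = 0.721 and s = 0.023.
u_1 = 0.025400 × 0.721 + 0.023 = 0.041313.
u_2 = 0.041313 × 0.721 + 0.023 = 0.052787.

Unemployment rate after two quarters ≈ 5.28%.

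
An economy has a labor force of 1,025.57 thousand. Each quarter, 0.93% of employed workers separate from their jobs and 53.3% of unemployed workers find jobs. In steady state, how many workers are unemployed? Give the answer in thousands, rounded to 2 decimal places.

About 17.59 thousand are unemployed in steady state.

Steady-state unemployment rate u* = s/(s+f) = 0.93/(0.93+53.3) = 0.017149.
Unemployed = u* × labor force = 0.017149 × 1,025.57 ≈ 17.59 thousand.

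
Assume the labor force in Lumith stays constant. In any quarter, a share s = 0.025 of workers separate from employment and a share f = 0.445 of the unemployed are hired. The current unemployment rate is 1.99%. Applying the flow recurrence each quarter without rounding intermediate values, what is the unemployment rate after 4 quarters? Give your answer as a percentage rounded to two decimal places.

Unemployment rate after four quarters ≈ 5.06%.

With a fixed labor force, u_{t+1} = u_t + s·(1−u_t) − f·u_t = u_t·(1−s−f) + s.
Here 1−s−f = 0.530 and s = 0.025.
u_1 = 0.019900 × 0.530 + 0.025 = 0.035547.
u_2 = 0.035547 × 0.530 + 0.025 = 0.043840.
u_3 = 0.043840 × 0.530 + 0.025 = 0.048235.
u_4 = 0.048235 × 0.530 + 0.025 = 0.050565.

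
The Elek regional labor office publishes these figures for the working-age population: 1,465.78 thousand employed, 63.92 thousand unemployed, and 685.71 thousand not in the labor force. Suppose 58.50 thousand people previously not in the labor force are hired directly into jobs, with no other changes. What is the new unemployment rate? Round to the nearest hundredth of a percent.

New unemployment rate ≈ 4.02%.

Initially, labor force = 1,465.78 + 63.92 = 1,529.70 thousand, so u = 63.92/1,529.70 = 4.18%.
After the change, employed and labor force both rise by 58.50; unemployed unchanged → E = 1,524.28, U = 63.92, labor force = 1,588.20 thousand.
New unemployment rate = 63.92 / 1,588.20 = 4.02%.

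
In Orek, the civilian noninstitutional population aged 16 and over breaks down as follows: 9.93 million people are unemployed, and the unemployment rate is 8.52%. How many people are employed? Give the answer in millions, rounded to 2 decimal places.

About 106.62 million are employed.

Labor force = U / u = 9.93 / 0.0852 ≈ 116.55 million.
Employed = labor force − unemployed = 116.55 − 9.93 = 106.62 million.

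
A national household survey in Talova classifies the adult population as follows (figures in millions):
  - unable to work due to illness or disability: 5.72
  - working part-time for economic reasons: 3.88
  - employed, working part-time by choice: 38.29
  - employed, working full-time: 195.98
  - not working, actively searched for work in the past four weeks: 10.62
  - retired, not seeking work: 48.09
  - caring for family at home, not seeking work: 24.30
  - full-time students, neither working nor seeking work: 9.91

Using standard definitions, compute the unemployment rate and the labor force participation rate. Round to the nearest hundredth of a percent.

Employed = 3.88 + 38.29 + 195.98 = 238.15 million (anyone who worked, including part-time for economic reasons, counts as employed).
Unemployed = 10.62 million.
Labor force = 238.15 + 10.62 = 248.77 million.
Not in labor force = 5.72 + 48.09 + 24.30 + 9.91 = 88.02 million (those not working and not actively searching are outside the labor force).
Civilian working-age population = 248.77 + 88.02 = 336.79 million.
Unemployment rate = 10.62 / 248.77 = 4.27%.
Labor force participation rate = 248.77 / 336.79 = 73.87%.

Unemployment rate ≈ 4.27%; labor force participation rate ≈ 73.87%.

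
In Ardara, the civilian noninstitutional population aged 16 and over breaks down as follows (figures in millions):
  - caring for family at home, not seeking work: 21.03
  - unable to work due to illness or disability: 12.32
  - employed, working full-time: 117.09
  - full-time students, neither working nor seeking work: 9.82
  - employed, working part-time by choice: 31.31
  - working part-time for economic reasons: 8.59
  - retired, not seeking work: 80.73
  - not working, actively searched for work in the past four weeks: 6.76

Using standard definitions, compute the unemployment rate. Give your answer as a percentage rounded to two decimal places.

Unemployment rate ≈ 4.13%.

Employed = 117.09 + 31.31 + 8.59 = 156.99 million (anyone who worked, including part-time for economic reasons, counts as employed).
Unemployed = 6.76 million.
Labor force = 156.99 + 6.76 = 163.75 million.
Unemployment rate = 6.76 / 163.75 = 4.13%.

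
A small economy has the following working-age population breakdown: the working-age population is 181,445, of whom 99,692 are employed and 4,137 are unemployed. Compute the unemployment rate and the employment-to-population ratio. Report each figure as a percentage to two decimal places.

Labor force = employed + unemployed = 99,692 + 4,137 = 103,829.
Unemployment rate = 4,137 / 103,829 = 3.98%.
Employment-population ratio = 99,692 / 181,445 = 54.94%.

Unemployment rate ≈ 3.98%; employment-population ratio ≈ 54.94%.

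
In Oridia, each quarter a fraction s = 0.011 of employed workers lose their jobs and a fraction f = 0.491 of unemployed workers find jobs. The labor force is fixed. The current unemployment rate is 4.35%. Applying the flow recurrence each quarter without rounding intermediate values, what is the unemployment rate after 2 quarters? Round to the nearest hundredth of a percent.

Unemployment rate after two quarters ≈ 2.73%.

With a fixed labor force, u_{t+1} = u_t + s·(1−u_t) − f·u_t = u_t·(1−s−f) + s.
Here 1−s−f = 0.498 and s = 0.011.
u_1 = 0.043500 × 0.498 + 0.011 = 0.032663.
u_2 = 0.032663 × 0.498 + 0.011 = 0.027266.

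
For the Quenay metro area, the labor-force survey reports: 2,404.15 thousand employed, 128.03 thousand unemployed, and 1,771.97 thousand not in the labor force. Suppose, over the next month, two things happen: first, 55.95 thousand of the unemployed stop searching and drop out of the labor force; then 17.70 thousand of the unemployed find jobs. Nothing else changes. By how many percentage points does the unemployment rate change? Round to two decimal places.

Initially, labor force = 2,404.15 + 128.03 = 2,532.18 thousand, so u = 128.03/2,532.18 = 5.06%.
After the first change, unemployed and labor force both fall by 55.95 → E = 2,404.15, U = 72.08, labor force = 2,476.23 thousand.
After the second change, unemployed falls and employed rises by 17.70; labor force unchanged → E = 2,421.85, U = 54.38, labor force = 2,476.23 thousand.
New unemployment rate = 54.38 / 2,476.23 = 2.20%.
Change = 2.20% − 5.06% = −2.86 percentage points.

The unemployment rate changes by −2.86 percentage points.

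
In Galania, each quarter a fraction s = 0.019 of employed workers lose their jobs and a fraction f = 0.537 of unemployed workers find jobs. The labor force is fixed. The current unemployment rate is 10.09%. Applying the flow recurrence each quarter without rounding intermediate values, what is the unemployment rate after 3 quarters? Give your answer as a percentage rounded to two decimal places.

Unemployment rate after three quarters ≈ 4.00%.

With a fixed labor force, u_{t+1} = u_t + s·(1−u_t) − f·u_t = u_t·(1−s−f) + s.
Here 1−s−f = 0.444 and s = 0.019.
u_1 = 0.100900 × 0.444 + 0.019 = 0.063800.
u_2 = 0.063800 × 0.444 + 0.019 = 0.047327.
u_3 = 0.047327 × 0.444 + 0.019 = 0.040013.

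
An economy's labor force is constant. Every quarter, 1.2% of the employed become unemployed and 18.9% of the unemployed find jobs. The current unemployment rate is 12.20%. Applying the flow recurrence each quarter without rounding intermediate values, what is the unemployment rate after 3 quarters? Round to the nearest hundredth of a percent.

Unemployment rate after three quarters ≈ 9.15%.

With a fixed labor force, u_{t+1} = u_t + s·(1−u_t) − f·u_t = u_t·(1−s−f) + s.
Here 1−s−f = 0.799 and s = 0.012.
u_1 = 0.122000 × 0.799 + 0.012 = 0.109478.
u_2 = 0.109478 × 0.799 + 0.012 = 0.099473.
u_3 = 0.099473 × 0.799 + 0.012 = 0.091479.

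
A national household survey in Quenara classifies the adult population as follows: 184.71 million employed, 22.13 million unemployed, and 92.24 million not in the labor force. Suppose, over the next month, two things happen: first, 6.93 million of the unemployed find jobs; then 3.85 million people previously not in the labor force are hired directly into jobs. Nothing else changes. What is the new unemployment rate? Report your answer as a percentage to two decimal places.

Initially, labor force = 184.71 + 22.13 = 206.84 million, so u = 22.13/206.84 = 10.70%.
After the first change, unemployed falls and employed rises by 6.93; labor force unchanged → E = 191.64, U = 15.20, labor force = 206.84 million.
After the second change, employed and labor force both rise by 3.85; unemployed unchanged → E = 195.49, U = 15.20, labor force = 210.69 million.
New unemployment rate = 15.20 / 210.69 = 7.21%.

New unemployment rate ≈ 7.21%.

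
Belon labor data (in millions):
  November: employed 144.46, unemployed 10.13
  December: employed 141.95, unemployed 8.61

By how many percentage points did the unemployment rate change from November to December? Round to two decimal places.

November: labor force = 144.46 + 10.13 = 154.59; u = 10.13/154.59 = 6.55%.
December: labor force = 141.95 + 8.61 = 150.56; u = 8.61/150.56 = 5.72%.
Change = 5.72% − 6.55% = −0.83 pp.

The unemployment rate changed by −0.83 percentage points.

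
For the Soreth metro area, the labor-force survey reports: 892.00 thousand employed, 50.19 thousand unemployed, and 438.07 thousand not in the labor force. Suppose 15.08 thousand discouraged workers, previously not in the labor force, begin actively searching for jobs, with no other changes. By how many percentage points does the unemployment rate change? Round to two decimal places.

Initially, labor force = 892.00 + 50.19 = 942.19 thousand, so u = 50.19/942.19 = 5.33%.
After the change, unemployed and labor force both rise by 15.08 → E = 892.00, U = 65.27, labor force = 957.27 thousand.
New unemployment rate = 65.27 / 957.27 = 6.82%.
Change = 6.82% − 5.33% = +1.49 percentage points.

The unemployment rate changes by +1.49 percentage points.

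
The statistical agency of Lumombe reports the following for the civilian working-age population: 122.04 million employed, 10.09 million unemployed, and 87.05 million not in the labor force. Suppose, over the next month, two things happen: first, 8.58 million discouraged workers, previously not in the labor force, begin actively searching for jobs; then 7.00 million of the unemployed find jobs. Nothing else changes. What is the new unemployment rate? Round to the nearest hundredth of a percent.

New unemployment rate ≈ 8.29%.

Initially, labor force = 122.04 + 10.09 = 132.13 million, so u = 10.09/132.13 = 7.64%.
After the first change, unemployed and labor force both rise by 8.58 → E = 122.04, U = 18.67, labor force = 140.71 million.
After the second change, unemployed falls and employed rises by 7.00; labor force unchanged → E = 129.04, U = 11.67, labor force = 140.71 million.
New unemployment rate = 11.67 / 140.71 = 8.29%.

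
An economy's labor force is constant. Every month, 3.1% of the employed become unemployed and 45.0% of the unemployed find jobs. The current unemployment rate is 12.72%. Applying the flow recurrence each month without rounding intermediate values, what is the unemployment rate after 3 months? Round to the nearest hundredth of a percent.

With a fixed labor force, u_{t+1} = u_t + s·(1−u_t) − f·u_t = u_t·(1−s−f) + s.
Here 1−s−f = 0.519 and s = 0.031.
u_1 = 0.127200 × 0.519 + 0.031 = 0.097017.
u_2 = 0.097017 × 0.519 + 0.031 = 0.081352.
u_3 = 0.081352 × 0.519 + 0.031 = 0.073222.

Unemployment rate after three months ≈ 7.32%.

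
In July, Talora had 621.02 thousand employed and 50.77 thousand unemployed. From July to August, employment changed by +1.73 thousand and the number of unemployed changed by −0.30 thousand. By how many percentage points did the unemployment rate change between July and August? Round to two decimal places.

The unemployment rate changed by −0.06 percentage points.

July: labor force = 621.02 + 50.77 = 671.79; u = 50.77/671.79 = 7.56%.
August: labor force = 622.75 + 50.47 = 673.22; u = 50.47/673.22 = 7.50%.
Change = 7.50% − 7.56% = −0.06 pp.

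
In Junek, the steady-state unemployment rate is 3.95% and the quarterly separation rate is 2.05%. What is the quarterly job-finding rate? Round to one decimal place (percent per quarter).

From u* = s/(s+f): f = s·(1−u)/u.
f = 2.05 × (1 − 0.0395) / 0.0395 = 1.9690 / 0.0395 ≈ 49.8% per quarter.

Job-finding rate ≈ 49.8% per quarter.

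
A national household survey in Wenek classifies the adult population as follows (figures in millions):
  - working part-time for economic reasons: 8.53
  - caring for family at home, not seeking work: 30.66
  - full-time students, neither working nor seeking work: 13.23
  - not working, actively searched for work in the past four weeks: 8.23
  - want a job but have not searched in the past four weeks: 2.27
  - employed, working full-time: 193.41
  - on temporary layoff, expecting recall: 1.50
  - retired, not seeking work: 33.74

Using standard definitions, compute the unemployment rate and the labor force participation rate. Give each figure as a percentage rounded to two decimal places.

Employed = 8.53 + 193.41 = 201.94 million (anyone who worked, including part-time for economic reasons, counts as employed).
Unemployed = 8.23 + 1.50 = 9.73 million (jobless and actively searching, or on temporary layoff).
Labor force = 201.94 + 9.73 = 211.67 million.
Not in labor force = 30.66 + 13.23 + 2.27 + 33.74 = 79.90 million (those not working and not actively searching are outside the labor force — including those who want a job but have given up searching).
Civilian working-age population = 211.67 + 79.90 = 291.57 million.
Unemployment rate = 9.73 / 211.67 = 4.60%.
Labor force participation rate = 211.67 / 291.57 = 72.60%.

Unemployment rate ≈ 4.60%; labor force participation rate ≈ 72.60%.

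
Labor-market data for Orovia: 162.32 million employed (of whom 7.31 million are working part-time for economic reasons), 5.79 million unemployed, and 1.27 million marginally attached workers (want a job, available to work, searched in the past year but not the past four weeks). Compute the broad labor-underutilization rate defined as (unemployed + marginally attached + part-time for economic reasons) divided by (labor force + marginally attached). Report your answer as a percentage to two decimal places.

Broad underutilization rate ≈ 8.48%.

Labor force = 162.32 + 5.79 = 168.11 million.
Numerator = 5.79 + 1.27 + 7.31 = 14.37 million.
Denominator = 168.11 + 1.27 = 169.38 million.
Broad rate = 14.37 / 169.38 = 8.48%.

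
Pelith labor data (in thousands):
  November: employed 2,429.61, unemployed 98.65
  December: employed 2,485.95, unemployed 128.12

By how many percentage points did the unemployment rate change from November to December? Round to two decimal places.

The unemployment rate changed by +1.00 percentage points.

November: labor force = 2,429.61 + 98.65 = 2,528.26; u = 98.65/2,528.26 = 3.90%.
December: labor force = 2,485.95 + 128.12 = 2,614.07; u = 128.12/2,614.07 = 4.90%.
Change = 4.90% − 3.90% = +1.00 pp.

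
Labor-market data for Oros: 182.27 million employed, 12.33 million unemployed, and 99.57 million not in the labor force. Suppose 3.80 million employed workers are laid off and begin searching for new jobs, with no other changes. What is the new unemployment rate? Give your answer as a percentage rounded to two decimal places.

Initially, labor force = 182.27 + 12.33 = 194.60 million, so u = 12.33/194.60 = 6.34%.
After the change, employed falls and unemployed rises by 3.80; labor force unchanged → E = 178.47, U = 16.13, labor force = 194.60 million.
New unemployment rate = 16.13 / 194.60 = 8.29%.

New unemployment rate ≈ 8.29%.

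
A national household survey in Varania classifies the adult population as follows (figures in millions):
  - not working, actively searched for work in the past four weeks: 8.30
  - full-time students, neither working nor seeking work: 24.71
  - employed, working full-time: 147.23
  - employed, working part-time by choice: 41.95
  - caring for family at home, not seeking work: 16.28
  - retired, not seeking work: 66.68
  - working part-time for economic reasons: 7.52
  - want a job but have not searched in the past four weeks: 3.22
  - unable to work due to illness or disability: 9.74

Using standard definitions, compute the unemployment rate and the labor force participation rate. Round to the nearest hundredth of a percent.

Unemployment rate ≈ 4.05%; labor force participation rate ≈ 62.95%.

Employed = 147.23 + 41.95 + 7.52 = 196.70 million (anyone who worked, including part-time for economic reasons, counts as employed).
Unemployed = 8.30 million.
Labor force = 196.70 + 8.30 = 205.00 million.
Not in labor force = 24.71 + 16.28 + 66.68 + 3.22 + 9.74 = 120.63 million (those not working and not actively searching are outside the labor force — including those who want a job but have given up searching).
Civilian working-age population = 205.00 + 120.63 = 325.63 million.
Unemployment rate = 8.30 / 205.00 = 4.05%.
Labor force participation rate = 205.00 / 325.63 = 62.95%.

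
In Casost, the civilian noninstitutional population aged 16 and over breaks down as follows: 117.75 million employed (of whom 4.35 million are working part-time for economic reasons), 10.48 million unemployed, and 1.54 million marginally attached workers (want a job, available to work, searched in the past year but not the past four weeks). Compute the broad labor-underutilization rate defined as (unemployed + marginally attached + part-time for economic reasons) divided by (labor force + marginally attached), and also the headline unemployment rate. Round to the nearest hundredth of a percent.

Broad underutilization rate ≈ 12.61%; headline unemployment rate ≈ 8.17%.

Labor force = 117.75 + 10.48 = 128.23 million.
Numerator = 10.48 + 1.54 + 4.35 = 16.37 million.
Denominator = 128.23 + 1.54 = 129.77 million.
Broad rate = 16.37 / 129.77 = 12.61%.
Headline unemployment rate = 10.48 / 128.23 = 8.17%.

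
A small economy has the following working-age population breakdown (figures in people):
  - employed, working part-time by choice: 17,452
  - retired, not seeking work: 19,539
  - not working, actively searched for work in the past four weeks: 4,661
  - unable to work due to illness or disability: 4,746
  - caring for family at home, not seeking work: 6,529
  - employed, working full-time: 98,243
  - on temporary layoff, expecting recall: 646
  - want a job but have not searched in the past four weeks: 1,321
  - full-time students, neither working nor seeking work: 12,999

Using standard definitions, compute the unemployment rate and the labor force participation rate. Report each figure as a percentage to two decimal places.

Unemployment rate ≈ 4.39%; labor force participation rate ≈ 72.83%.

Employed = 17,452 + 98,243 = 115,695.
Unemployed = 4,661 + 646 = 5,307 (jobless and actively searching, or on temporary layoff).
Labor force = 115,695 + 5,307 = 121,002.
Not in labor force = 19,539 + 4,746 + 6,529 + 1,321 + 12,999 = 45,134 (those not working and not actively searching are outside the labor force — including those who want a job but have given up searching).
Civilian working-age population = 121,002 + 45,134 = 166,136.
Unemployment rate = 5,307 / 121,002 = 4.39%.
Labor force participation rate = 121,002 / 166,136 = 72.83%.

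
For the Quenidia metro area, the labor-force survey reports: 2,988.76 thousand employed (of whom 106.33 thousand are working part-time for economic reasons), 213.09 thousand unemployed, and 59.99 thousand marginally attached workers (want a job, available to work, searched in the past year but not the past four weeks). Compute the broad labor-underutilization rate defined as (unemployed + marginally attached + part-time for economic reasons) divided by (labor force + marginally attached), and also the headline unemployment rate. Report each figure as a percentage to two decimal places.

Broad underutilization rate ≈ 11.63%; headline unemployment rate ≈ 6.66%.

Labor force = 2,988.76 + 213.09 = 3,201.85 thousand.
Numerator = 213.09 + 59.99 + 106.33 = 379.41 thousand.
Denominator = 3,201.85 + 59.99 = 3,261.84 thousand.
Broad rate = 379.41 / 3,261.84 = 11.63%.
Headline unemployment rate = 213.09 / 3,201.85 = 6.66%.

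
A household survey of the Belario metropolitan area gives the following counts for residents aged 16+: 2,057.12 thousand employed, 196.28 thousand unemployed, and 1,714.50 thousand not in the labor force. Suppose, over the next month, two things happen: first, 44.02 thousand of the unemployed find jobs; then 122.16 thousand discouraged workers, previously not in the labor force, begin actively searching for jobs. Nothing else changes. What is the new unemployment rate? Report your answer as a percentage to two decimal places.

New unemployment rate ≈ 11.55%.

Initially, labor force = 2,057.12 + 196.28 = 2,253.40 thousand, so u = 196.28/2,253.40 = 8.71%.
After the first change, unemployed falls and employed rises by 44.02; labor force unchanged → E = 2,101.14, U = 152.26, labor force = 2,253.40 thousand.
After the second change, unemployed and labor force both rise by 122.16 → E = 2,101.14, U = 274.42, labor force = 2,375.56 thousand.
New unemployment rate = 274.42 / 2,375.56 = 11.55%.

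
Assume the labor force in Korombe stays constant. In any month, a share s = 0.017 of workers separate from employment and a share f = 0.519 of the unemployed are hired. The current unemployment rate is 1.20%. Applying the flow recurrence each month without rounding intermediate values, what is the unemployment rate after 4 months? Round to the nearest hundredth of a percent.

With a fixed labor force, u_{t+1} = u_t + s·(1−u_t) − f·u_t = u_t·(1−s−f) + s.
Here 1−s−f = 0.464 and s = 0.017.
u_1 = 0.012000 × 0.464 + 0.017 = 0.022568.
u_2 = 0.022568 × 0.464 + 0.017 = 0.027472.
u_3 = 0.027472 × 0.464 + 0.017 = 0.029747.
u_4 = 0.029747 × 0.464 + 0.017 = 0.030803.

Unemployment rate after four months ≈ 3.08%.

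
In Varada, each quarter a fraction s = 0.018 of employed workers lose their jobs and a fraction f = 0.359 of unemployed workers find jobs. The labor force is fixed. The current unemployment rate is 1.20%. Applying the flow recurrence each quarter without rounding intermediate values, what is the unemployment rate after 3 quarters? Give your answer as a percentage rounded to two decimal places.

With a fixed labor force, u_{t+1} = u_t + s·(1−u_t) − f·u_t = u_t·(1−s−f) + s.
Here 1−s−f = 0.623 and s = 0.018.
u_1 = 0.012000 × 0.623 + 0.018 = 0.025476.
u_2 = 0.025476 × 0.623 + 0.018 = 0.033872.
u_3 = 0.033872 × 0.623 + 0.018 = 0.039102.

Unemployment rate after three quarters ≈ 3.91%.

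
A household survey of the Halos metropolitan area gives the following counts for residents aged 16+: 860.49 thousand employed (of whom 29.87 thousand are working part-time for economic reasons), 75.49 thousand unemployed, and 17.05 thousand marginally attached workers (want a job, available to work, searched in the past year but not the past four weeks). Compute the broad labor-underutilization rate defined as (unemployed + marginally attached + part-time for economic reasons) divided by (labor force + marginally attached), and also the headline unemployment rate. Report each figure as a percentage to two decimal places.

Labor force = 860.49 + 75.49 = 935.98 thousand.
Numerator = 75.49 + 17.05 + 29.87 = 122.41 thousand.
Denominator = 935.98 + 17.05 = 953.03 thousand.
Broad rate = 122.41 / 953.03 = 12.84%.
Headline unemployment rate = 75.49 / 935.98 = 8.07%.

Broad underutilization rate ≈ 12.84%; headline unemployment rate ≈ 8.07%.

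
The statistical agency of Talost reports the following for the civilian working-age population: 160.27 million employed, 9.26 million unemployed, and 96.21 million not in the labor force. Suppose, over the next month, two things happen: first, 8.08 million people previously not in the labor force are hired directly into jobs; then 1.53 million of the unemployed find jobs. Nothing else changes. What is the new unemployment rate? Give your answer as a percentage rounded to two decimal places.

Initially, labor force = 160.27 + 9.26 = 169.53 million, so u = 9.26/169.53 = 5.46%.
After the first change, employed and labor force both rise by 8.08; unemployed unchanged → E = 168.35, U = 9.26, labor force = 177.61 million.
After the second change, unemployed falls and employed rises by 1.53; labor force unchanged → E = 169.88, U = 7.73, labor force = 177.61 million.
New unemployment rate = 7.73 / 177.61 = 4.35%.

New unemployment rate ≈ 4.35%.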